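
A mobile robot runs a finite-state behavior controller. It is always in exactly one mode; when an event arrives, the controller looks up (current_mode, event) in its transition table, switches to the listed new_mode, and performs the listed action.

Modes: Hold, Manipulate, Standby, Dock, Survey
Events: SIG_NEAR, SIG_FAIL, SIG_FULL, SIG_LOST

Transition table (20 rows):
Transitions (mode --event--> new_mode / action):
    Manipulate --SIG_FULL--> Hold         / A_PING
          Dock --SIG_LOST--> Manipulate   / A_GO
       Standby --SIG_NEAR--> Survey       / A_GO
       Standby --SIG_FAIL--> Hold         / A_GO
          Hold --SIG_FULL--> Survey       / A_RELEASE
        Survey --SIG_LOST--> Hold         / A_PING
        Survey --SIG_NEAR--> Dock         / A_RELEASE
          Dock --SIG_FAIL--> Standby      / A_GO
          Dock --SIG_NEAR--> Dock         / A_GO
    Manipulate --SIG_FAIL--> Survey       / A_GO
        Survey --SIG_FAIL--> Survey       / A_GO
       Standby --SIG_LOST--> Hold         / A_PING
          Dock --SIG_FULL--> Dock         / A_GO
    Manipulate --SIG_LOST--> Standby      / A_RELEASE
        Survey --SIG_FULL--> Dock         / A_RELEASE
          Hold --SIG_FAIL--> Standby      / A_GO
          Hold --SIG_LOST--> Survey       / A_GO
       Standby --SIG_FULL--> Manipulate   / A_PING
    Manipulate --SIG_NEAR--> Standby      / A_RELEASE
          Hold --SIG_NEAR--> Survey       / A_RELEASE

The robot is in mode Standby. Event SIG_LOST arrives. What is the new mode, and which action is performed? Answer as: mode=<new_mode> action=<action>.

current mode = Standby; filter table to that mode:
  (Standby, SIG_NEAR) → (Survey, A_GO)
  (Standby, SIG_FAIL) → (Hold, A_GO)
  (Standby, SIG_LOST) → (Hold, A_PING)  ← event matches
  (Standby, SIG_FULL) → (Manipulate, A_PING)
event = SIG_LOST selects (Hold, A_PING)

mode=Hold action=A_PING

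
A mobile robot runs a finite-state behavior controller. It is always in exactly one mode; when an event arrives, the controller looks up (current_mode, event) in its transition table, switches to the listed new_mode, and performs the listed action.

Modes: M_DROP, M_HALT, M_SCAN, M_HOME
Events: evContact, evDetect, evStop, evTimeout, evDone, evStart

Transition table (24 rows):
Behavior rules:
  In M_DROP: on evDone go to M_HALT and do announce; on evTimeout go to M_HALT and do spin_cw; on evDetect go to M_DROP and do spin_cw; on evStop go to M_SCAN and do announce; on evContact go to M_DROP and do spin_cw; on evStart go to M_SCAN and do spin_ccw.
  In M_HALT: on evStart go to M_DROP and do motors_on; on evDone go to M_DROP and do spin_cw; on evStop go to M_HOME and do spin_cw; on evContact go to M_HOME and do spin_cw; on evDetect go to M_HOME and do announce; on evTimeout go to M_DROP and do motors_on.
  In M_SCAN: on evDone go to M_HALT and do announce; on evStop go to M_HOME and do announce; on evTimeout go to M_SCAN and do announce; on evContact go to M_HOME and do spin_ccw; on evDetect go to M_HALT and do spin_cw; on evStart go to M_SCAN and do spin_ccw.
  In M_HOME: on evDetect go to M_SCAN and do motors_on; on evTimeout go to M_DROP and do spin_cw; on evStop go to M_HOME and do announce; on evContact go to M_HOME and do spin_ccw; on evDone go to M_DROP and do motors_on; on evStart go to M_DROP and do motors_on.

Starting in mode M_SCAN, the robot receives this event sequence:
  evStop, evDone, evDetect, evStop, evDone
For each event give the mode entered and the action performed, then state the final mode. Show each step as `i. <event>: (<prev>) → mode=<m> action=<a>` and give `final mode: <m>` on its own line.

1. evStop: (M_SCAN) → mode=M_HOME action=announce
2. evDone: (M_HOME) → mode=M_DROP action=motors_on
3. evDetect: (M_DROP) → mode=M_DROP action=spin_cw
4. evStop: (M_DROP) → mode=M_SCAN action=announce
5. evDone: (M_SCAN) → mode=M_HALT action=announce

final mode: M_HALT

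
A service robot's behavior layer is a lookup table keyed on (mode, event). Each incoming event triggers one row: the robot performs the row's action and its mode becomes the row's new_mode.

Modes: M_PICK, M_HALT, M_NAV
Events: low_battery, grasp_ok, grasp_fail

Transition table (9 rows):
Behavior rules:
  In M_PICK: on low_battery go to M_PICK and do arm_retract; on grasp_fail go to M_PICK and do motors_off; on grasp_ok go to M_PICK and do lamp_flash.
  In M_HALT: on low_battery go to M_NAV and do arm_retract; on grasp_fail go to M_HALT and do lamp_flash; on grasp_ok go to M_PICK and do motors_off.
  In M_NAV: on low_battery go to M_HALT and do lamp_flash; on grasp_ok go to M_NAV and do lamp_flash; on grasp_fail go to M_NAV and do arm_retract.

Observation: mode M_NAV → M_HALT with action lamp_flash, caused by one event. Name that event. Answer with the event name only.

low_battery

try low_battery: (M_NAV, low_battery) → (M_HALT, lamp_flash)  ← matches
try grasp_ok: (M_NAV, grasp_ok) → (M_NAV, lamp_flash)
try grasp_fail: (M_NAV, grasp_fail) → (M_NAV, arm_retract)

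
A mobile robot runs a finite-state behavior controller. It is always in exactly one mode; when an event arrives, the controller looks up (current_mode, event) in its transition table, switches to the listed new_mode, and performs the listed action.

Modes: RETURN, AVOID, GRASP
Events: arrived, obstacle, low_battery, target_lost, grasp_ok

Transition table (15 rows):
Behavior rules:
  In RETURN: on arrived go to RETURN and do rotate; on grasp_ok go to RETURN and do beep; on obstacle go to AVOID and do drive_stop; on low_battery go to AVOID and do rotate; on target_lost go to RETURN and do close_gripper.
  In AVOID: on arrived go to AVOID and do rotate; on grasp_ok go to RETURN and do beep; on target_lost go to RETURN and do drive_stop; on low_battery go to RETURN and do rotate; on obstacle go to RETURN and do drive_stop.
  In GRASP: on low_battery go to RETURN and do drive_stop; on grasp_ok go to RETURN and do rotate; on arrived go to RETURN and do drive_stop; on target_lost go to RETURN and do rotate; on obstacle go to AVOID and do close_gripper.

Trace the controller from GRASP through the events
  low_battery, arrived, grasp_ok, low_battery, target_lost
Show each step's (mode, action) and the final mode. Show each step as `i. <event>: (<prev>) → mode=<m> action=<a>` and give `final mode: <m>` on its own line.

1. low_battery: (GRASP) → mode=RETURN action=drive_stop
2. arrived: (RETURN) → mode=RETURN action=rotate
3. grasp_ok: (RETURN) → mode=RETURN action=beep
4. low_battery: (RETURN) → mode=AVOID action=rotate
5. target_lost: (AVOID) → mode=RETURN action=drive_stop

final mode: RETURN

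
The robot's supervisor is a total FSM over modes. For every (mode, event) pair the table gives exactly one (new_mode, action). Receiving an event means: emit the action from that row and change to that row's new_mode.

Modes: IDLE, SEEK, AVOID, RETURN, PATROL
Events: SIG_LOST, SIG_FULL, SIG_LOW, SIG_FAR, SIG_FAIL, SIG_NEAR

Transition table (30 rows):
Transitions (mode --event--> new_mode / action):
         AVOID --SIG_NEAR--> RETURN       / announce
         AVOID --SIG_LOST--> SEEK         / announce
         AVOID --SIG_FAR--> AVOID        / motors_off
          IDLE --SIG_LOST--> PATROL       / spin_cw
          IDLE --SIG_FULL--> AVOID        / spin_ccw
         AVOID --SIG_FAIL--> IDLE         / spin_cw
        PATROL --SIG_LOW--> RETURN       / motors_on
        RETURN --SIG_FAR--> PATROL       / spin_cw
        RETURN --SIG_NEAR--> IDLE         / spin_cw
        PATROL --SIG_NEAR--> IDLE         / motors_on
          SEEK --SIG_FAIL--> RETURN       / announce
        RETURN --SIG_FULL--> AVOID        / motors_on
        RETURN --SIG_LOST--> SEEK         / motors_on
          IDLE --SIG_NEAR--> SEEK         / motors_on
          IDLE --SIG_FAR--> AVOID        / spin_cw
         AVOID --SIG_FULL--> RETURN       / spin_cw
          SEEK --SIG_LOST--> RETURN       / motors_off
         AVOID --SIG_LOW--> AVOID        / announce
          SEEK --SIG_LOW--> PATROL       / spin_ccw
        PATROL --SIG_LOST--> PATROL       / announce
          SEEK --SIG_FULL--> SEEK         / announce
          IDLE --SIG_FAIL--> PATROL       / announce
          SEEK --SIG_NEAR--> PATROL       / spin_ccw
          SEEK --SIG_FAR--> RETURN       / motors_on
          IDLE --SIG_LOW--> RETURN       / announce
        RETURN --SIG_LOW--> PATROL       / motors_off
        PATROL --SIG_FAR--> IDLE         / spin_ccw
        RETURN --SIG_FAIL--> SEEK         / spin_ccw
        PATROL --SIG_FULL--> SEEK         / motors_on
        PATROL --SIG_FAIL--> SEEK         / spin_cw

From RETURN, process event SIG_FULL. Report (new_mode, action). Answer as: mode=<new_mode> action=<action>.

current mode = RETURN; filter table to that mode:
  (RETURN, SIG_FAR) → (PATROL, spin_cw)
  (RETURN, SIG_NEAR) → (IDLE, spin_cw)
  (RETURN, SIG_FULL) → (AVOID, motors_on)  ← event matches
  (RETURN, SIG_LOST) → (SEEK, motors_on)
  (RETURN, SIG_LOW) → (PATROL, motors_off)
  (RETURN, SIG_FAIL) → (SEEK, spin_ccw)
event = SIG_FULL selects (AVOID, motors_on)

mode=AVOID action=motors_on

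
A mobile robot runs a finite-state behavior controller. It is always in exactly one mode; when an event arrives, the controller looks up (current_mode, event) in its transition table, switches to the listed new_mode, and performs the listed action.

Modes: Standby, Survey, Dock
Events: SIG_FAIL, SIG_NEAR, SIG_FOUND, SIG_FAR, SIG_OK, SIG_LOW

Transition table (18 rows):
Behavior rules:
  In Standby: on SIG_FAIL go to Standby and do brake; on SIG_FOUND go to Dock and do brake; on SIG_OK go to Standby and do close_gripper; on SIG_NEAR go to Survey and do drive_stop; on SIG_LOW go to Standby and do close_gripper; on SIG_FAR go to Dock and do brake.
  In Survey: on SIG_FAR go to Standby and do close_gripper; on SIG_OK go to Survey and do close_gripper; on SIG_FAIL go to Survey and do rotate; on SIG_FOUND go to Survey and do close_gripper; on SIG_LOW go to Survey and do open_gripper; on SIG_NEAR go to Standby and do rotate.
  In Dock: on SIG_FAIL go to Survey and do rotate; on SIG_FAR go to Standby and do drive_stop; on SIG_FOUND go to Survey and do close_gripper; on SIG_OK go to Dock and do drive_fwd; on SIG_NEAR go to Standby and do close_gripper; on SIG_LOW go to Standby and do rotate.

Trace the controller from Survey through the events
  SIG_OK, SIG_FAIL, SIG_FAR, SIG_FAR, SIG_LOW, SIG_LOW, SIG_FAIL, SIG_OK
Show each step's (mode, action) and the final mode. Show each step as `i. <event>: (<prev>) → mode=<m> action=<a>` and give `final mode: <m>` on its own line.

final mode: Standby

1. SIG_OK: (Survey) → mode=Survey action=close_gripper
2. SIG_FAIL: (Survey) → mode=Survey action=rotate
3. SIG_FAR: (Survey) → mode=Standby action=close_gripper
4. SIG_FAR: (Standby) → mode=Dock action=brake
5. SIG_LOW: (Dock) → mode=Standby action=rotate
6. SIG_LOW: (Standby) → mode=Standby action=close_gripper
7. SIG_FAIL: (Standby) → mode=Standby action=brake
8. SIG_OK: (Standby) → mode=Standby action=close_gripper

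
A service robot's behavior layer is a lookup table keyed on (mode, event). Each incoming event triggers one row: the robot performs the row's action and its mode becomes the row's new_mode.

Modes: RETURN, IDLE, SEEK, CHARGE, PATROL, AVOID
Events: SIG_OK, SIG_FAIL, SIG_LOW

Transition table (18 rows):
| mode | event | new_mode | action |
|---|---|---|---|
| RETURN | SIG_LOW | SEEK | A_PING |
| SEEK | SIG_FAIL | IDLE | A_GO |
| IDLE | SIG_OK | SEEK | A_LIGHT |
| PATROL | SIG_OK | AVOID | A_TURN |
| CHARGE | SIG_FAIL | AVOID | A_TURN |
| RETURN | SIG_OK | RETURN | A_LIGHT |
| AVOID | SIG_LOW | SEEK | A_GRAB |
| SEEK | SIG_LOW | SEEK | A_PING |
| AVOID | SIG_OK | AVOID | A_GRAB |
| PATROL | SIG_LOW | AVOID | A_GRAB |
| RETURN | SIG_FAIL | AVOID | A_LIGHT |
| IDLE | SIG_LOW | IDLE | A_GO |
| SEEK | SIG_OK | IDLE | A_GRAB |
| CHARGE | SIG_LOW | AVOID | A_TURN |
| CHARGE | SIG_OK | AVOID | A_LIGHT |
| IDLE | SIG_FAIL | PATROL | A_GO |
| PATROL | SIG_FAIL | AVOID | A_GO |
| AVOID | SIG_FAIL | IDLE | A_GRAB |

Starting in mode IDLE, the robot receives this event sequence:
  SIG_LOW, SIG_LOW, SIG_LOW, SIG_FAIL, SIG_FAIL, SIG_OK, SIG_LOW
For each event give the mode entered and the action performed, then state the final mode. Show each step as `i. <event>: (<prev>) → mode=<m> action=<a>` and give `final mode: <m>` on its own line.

1. SIG_LOW: (IDLE) → mode=IDLE action=A_GO
2. SIG_LOW: (IDLE) → mode=IDLE action=A_GO
3. SIG_LOW: (IDLE) → mode=IDLE action=A_GO
4. SIG_FAIL: (IDLE) → mode=PATROL action=A_GO
5. SIG_FAIL: (PATROL) → mode=AVOID action=A_GO
6. SIG_OK: (AVOID) → mode=AVOID action=A_GRAB
7. SIG_LOW: (AVOID) → mode=SEEK action=A_GRAB

final mode: SEEK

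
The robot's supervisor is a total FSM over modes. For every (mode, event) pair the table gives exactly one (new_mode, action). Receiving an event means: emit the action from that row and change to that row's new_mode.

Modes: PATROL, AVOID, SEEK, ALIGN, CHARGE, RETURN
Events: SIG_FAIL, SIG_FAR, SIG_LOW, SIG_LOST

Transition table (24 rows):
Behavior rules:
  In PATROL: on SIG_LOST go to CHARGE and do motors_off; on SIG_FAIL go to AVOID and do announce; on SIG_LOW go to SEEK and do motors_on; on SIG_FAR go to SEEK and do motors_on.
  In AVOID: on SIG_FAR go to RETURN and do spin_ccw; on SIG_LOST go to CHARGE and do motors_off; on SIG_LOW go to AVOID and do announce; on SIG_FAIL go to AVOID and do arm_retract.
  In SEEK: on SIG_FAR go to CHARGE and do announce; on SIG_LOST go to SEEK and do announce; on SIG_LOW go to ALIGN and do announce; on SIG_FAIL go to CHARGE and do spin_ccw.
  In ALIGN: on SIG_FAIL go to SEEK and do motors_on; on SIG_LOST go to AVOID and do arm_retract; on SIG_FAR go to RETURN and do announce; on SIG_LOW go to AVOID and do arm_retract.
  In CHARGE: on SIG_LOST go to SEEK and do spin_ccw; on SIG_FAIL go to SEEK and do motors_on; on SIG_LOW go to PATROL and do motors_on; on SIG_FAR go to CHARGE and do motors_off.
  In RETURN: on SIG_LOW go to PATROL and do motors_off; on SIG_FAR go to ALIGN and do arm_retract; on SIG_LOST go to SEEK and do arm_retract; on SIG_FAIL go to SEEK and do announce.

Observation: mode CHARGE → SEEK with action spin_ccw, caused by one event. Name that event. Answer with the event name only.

SIG_LOST

try SIG_FAIL: (CHARGE, SIG_FAIL) → (SEEK, motors_on)
try SIG_FAR: (CHARGE, SIG_FAR) → (CHARGE, motors_off)
try SIG_LOW: (CHARGE, SIG_LOW) → (PATROL, motors_on)
try SIG_LOST: (CHARGE, SIG_LOST) → (SEEK, spin_ccw)  ← matches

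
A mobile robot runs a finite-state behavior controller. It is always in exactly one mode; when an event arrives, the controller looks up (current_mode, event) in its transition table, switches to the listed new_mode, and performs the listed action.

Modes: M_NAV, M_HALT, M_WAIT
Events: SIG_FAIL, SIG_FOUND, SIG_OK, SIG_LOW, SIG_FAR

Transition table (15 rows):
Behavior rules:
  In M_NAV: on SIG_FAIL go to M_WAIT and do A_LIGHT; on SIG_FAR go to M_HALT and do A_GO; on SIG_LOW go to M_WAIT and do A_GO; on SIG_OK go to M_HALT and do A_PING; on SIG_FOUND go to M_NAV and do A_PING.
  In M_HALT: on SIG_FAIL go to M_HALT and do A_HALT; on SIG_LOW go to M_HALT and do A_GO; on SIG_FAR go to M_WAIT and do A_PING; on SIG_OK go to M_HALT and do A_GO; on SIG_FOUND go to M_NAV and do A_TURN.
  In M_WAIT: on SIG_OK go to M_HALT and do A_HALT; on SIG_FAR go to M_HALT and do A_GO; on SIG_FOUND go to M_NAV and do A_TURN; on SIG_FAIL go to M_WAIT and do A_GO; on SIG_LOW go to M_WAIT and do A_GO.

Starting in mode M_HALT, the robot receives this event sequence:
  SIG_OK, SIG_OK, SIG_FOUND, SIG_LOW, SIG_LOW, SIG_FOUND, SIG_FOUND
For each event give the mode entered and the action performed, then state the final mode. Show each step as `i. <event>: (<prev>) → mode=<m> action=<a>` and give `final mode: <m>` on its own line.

final mode: M_NAV

1. SIG_OK: (M_HALT) → mode=M_HALT action=A_GO
2. SIG_OK: (M_HALT) → mode=M_HALT action=A_GO
3. SIG_FOUND: (M_HALT) → mode=M_NAV action=A_TURN
4. SIG_LOW: (M_NAV) → mode=M_WAIT action=A_GO
5. SIG_LOW: (M_WAIT) → mode=M_WAIT action=A_GO
6. SIG_FOUND: (M_WAIT) → mode=M_NAV action=A_TURN
7. SIG_FOUND: (M_NAV) → mode=M_NAV action=A_PING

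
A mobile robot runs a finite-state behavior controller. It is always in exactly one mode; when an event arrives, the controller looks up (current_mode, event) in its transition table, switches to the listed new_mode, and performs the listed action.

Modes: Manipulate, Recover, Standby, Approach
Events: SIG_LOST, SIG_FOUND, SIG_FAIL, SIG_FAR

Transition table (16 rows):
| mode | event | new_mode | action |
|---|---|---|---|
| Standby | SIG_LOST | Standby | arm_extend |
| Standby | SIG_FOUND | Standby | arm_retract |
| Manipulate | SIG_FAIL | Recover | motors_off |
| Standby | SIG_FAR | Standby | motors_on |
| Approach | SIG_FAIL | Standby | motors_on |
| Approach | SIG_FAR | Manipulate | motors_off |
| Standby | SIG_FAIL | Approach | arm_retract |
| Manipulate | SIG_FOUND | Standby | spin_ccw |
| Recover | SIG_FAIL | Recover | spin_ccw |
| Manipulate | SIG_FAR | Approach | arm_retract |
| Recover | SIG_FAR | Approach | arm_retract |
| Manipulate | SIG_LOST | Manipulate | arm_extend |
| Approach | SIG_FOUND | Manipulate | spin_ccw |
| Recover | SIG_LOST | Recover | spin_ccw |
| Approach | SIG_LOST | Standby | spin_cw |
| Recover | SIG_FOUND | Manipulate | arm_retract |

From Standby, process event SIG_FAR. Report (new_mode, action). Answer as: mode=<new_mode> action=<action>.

current mode = Standby; filter table to that mode:
  (Standby, SIG_LOST) → (Standby, arm_extend)
  (Standby, SIG_FOUND) → (Standby, arm_retract)
  (Standby, SIG_FAR) → (Standby, motors_on)  ← event matches
  (Standby, SIG_FAIL) → (Approach, arm_retract)
event = SIG_FAR selects (Standby, motors_on)

mode=Standby action=motors_on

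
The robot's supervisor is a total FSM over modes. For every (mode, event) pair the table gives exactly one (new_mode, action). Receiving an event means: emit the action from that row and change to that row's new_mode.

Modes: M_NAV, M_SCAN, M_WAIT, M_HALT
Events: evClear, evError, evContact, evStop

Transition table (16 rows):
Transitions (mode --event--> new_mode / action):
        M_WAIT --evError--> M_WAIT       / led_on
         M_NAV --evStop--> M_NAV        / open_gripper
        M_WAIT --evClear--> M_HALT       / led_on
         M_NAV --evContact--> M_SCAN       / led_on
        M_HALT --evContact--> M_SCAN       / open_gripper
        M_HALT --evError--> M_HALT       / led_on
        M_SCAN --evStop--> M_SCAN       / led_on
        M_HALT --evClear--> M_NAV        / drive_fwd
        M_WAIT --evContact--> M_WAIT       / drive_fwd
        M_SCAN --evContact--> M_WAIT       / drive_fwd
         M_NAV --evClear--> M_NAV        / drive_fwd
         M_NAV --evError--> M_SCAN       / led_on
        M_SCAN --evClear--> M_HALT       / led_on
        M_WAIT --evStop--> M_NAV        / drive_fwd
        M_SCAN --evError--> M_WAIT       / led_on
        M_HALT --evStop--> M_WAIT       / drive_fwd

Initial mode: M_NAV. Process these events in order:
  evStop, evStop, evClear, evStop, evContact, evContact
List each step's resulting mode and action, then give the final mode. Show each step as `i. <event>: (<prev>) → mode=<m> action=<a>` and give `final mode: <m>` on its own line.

final mode: M_WAIT

1. evStop: (M_NAV) → mode=M_NAV action=open_gripper
2. evStop: (M_NAV) → mode=M_NAV action=open_gripper
3. evClear: (M_NAV) → mode=M_NAV action=drive_fwd
4. evStop: (M_NAV) → mode=M_NAV action=open_gripper
5. evContact: (M_NAV) → mode=M_SCAN action=led_on
6. evContact: (M_SCAN) → mode=M_WAIT action=drive_fwd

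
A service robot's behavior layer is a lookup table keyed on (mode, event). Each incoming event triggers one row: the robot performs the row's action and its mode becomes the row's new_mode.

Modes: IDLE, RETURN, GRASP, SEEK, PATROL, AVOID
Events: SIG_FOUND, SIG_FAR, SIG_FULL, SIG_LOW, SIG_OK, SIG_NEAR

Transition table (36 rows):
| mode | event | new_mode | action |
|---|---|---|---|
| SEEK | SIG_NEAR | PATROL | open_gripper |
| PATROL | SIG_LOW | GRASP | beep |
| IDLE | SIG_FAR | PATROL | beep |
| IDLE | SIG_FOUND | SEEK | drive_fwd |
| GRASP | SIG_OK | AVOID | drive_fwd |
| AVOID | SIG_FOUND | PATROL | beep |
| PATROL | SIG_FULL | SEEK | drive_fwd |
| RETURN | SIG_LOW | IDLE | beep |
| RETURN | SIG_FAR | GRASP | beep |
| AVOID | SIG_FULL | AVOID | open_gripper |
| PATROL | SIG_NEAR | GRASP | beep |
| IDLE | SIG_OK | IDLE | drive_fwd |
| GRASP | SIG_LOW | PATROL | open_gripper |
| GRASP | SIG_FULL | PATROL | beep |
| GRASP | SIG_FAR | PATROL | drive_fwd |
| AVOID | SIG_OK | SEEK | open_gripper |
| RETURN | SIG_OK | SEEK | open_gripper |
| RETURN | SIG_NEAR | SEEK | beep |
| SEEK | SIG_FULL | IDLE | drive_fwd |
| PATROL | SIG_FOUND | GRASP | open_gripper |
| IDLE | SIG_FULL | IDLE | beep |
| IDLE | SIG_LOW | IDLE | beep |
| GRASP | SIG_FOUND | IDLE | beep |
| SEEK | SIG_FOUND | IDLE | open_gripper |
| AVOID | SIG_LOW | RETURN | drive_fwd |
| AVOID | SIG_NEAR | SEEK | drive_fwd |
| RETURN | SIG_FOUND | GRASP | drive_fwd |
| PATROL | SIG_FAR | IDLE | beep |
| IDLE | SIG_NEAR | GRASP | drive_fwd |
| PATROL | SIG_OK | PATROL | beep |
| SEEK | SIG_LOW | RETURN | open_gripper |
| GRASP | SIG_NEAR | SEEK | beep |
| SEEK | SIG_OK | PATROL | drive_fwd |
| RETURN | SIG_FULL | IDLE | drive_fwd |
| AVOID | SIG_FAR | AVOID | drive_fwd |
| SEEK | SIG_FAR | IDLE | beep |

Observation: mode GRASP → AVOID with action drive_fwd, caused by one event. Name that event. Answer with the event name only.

try SIG_FOUND: (GRASP, SIG_FOUND) → (IDLE, beep)
try SIG_FAR: (GRASP, SIG_FAR) → (PATROL, drive_fwd)
try SIG_FULL: (GRASP, SIG_FULL) → (PATROL, beep)
try SIG_LOW: (GRASP, SIG_LOW) → (PATROL, open_gripper)
try SIG_OK: (GRASP, SIG_OK) → (AVOID, drive_fwd)  ← matches
try SIG_NEAR: (GRASP, SIG_NEAR) → (SEEK, beep)

SIG_OK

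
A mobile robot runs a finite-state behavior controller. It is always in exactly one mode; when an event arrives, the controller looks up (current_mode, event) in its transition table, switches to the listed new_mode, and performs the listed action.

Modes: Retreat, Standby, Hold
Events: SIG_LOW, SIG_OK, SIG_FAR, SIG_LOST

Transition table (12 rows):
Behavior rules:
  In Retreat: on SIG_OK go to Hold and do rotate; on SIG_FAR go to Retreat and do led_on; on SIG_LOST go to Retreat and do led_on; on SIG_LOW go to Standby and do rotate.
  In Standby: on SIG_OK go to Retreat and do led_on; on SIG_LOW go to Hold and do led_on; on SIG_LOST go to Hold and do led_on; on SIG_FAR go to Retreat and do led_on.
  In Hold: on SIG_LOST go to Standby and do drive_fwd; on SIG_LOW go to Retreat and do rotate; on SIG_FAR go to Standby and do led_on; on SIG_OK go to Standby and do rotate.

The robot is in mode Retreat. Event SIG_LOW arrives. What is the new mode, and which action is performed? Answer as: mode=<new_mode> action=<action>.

mode=Standby action=rotate

current mode = Retreat; filter table to that mode:
  (Retreat, SIG_OK) → (Hold, rotate)
  (Retreat, SIG_FAR) → (Retreat, led_on)
  (Retreat, SIG_LOST) → (Retreat, led_on)
  (Retreat, SIG_LOW) → (Standby, rotate)  ← event matches
event = SIG_LOW selects (Standby, rotate)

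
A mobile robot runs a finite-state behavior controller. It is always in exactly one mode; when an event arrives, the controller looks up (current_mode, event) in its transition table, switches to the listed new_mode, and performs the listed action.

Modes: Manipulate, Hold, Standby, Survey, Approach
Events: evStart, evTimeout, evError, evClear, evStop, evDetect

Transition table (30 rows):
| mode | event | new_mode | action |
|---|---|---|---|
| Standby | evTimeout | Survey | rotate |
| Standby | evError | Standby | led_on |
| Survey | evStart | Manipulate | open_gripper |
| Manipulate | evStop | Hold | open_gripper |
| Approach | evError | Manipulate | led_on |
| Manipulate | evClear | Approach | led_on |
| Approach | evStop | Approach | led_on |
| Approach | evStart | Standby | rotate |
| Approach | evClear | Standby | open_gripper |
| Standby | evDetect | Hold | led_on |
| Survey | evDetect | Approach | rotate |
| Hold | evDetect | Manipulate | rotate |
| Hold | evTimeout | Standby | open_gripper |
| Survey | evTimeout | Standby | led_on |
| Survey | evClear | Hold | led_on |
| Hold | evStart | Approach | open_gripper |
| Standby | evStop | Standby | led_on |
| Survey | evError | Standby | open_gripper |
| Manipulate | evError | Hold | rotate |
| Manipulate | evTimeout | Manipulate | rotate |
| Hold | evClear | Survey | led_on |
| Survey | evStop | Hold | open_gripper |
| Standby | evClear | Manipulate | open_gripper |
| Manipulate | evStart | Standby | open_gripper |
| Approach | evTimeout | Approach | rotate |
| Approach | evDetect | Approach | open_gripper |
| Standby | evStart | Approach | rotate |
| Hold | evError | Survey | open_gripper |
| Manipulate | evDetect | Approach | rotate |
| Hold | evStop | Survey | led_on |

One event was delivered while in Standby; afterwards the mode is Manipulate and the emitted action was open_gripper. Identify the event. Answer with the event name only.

try evStart: (Standby, evStart) → (Approach, rotate)
try evTimeout: (Standby, evTimeout) → (Survey, rotate)
try evError: (Standby, evError) → (Standby, led_on)
try evClear: (Standby, evClear) → (Manipulate, open_gripper)  ← matches
try evStop: (Standby, evStop) → (Standby, led_on)
try evDetect: (Standby, evDetect) → (Hold, led_on)

evClear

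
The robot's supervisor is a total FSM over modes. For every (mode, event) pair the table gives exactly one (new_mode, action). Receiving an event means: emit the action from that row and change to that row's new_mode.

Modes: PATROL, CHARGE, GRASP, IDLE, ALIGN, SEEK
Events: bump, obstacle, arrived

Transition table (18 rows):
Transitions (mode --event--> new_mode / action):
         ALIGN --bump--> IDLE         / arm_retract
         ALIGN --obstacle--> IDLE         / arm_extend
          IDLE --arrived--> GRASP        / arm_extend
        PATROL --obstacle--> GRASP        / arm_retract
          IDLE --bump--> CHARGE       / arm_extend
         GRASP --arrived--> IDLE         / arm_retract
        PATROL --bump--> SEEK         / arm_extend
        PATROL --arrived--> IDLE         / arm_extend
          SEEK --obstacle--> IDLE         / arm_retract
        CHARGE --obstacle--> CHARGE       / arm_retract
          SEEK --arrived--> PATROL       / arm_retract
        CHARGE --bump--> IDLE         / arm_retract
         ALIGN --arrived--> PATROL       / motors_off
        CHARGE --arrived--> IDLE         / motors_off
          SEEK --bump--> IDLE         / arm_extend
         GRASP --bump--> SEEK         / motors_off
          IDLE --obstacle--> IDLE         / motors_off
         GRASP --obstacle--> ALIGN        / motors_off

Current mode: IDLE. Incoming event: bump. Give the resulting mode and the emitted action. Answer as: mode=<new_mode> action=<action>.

current mode = IDLE; filter table to that mode:
  (IDLE, arrived) → (GRASP, arm_extend)
  (IDLE, bump) → (CHARGE, arm_extend)  ← event matches
  (IDLE, obstacle) → (IDLE, motors_off)
event = bump selects (CHARGE, arm_extend)

mode=CHARGE action=arm_extend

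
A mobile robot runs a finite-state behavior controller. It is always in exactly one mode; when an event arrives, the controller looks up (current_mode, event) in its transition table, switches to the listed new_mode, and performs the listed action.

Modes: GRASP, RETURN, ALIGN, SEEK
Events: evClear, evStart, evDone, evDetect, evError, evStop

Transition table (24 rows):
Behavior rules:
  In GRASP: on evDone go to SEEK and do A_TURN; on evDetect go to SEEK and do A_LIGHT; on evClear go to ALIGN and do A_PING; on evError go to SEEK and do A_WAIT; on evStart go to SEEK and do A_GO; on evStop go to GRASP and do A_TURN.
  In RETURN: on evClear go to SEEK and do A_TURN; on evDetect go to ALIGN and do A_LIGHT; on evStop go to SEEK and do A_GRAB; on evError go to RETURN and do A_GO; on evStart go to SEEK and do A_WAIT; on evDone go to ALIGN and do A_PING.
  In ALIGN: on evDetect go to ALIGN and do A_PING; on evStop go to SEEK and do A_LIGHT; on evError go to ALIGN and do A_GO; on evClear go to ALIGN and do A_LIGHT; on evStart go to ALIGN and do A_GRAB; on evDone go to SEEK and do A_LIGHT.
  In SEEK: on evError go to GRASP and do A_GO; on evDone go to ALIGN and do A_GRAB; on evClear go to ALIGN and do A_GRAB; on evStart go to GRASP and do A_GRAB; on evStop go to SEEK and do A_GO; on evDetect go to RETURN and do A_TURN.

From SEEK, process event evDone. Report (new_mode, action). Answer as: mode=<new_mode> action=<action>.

current mode = SEEK; filter table to that mode:
  (SEEK, evError) → (GRASP, A_GO)
  (SEEK, evDone) → (ALIGN, A_GRAB)  ← event matches
  (SEEK, evClear) → (ALIGN, A_GRAB)
  (SEEK, evStart) → (GRASP, A_GRAB)
  (SEEK, evStop) → (SEEK, A_GO)
  (SEEK, evDetect) → (RETURN, A_TURN)
event = evDone selects (ALIGN, A_GRAB)

mode=ALIGN action=A_GRAB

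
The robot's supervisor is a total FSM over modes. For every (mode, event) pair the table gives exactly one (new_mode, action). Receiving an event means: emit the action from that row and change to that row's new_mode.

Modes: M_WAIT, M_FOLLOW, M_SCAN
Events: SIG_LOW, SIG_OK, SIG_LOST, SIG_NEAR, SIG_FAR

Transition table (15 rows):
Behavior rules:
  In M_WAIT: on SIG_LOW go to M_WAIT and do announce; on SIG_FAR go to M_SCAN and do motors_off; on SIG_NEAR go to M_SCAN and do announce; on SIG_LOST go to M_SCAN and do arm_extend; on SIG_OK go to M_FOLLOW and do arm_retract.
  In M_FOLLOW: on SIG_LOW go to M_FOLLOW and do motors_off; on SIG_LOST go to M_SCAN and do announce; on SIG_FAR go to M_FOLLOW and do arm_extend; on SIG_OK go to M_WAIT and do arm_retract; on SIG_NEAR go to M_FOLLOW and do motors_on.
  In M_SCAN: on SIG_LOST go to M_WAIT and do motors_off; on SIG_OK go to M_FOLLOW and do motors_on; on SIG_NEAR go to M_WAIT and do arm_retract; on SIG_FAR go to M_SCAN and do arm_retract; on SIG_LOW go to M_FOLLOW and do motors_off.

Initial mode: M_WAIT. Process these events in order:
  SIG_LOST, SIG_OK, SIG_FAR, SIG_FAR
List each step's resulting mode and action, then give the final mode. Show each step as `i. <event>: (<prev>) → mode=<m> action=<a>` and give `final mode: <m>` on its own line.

final mode: M_FOLLOW

1. SIG_LOST: (M_WAIT) → mode=M_SCAN action=arm_extend
2. SIG_OK: (M_SCAN) → mode=M_FOLLOW action=motors_on
3. SIG_FAR: (M_FOLLOW) → mode=M_FOLLOW action=arm_extend
4. SIG_FAR: (M_FOLLOW) → mode=M_FOLLOW action=arm_extend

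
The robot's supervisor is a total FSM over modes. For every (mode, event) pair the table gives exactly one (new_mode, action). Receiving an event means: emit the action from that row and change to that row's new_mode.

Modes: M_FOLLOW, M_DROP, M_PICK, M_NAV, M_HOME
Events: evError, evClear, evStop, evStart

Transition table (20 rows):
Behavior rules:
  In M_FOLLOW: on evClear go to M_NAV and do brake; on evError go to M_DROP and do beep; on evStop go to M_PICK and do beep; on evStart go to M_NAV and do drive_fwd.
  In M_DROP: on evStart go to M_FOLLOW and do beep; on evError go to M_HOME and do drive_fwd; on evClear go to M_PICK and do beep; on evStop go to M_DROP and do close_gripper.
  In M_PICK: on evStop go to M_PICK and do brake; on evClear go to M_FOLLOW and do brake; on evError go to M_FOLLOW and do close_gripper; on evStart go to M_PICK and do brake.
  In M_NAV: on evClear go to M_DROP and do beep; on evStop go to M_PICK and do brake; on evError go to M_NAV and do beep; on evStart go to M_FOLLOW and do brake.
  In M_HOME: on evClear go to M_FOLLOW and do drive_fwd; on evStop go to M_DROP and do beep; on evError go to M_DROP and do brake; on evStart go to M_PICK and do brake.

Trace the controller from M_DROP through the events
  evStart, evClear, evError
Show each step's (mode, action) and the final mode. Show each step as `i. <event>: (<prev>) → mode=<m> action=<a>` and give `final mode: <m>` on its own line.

1. evStart: (M_DROP) → mode=M_FOLLOW action=beep
2. evClear: (M_FOLLOW) → mode=M_NAV action=brake
3. evError: (M_NAV) → mode=M_NAV action=beep

final mode: M_NAV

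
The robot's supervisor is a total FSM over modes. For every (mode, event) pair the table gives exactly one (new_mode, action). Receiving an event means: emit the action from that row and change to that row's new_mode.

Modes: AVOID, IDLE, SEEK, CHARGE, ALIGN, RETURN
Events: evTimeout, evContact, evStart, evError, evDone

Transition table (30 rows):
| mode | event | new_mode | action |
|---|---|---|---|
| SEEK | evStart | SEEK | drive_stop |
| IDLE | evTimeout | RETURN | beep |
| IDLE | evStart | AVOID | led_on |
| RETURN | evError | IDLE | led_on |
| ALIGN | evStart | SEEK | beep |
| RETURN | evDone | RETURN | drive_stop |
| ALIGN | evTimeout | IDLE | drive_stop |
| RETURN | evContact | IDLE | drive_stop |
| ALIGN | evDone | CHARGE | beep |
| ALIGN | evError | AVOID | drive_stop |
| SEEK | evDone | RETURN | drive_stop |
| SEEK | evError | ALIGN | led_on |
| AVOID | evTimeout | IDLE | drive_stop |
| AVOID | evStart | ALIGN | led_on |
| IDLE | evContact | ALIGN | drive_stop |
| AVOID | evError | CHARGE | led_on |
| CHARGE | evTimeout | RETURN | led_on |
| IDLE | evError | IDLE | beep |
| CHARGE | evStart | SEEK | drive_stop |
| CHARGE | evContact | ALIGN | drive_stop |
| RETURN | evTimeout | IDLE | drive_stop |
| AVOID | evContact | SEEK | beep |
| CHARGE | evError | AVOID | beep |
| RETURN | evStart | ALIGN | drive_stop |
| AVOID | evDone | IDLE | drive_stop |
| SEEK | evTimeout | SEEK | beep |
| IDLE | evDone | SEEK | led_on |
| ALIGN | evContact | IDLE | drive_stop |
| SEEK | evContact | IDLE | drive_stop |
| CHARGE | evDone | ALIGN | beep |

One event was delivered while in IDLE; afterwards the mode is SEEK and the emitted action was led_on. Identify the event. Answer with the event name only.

try evTimeout: (IDLE, evTimeout) → (RETURN, beep)
try evContact: (IDLE, evContact) → (ALIGN, drive_stop)
try evStart: (IDLE, evStart) → (AVOID, led_on)
try evError: (IDLE, evError) → (IDLE, beep)
try evDone: (IDLE, evDone) → (SEEK, led_on)  ← matches

evDone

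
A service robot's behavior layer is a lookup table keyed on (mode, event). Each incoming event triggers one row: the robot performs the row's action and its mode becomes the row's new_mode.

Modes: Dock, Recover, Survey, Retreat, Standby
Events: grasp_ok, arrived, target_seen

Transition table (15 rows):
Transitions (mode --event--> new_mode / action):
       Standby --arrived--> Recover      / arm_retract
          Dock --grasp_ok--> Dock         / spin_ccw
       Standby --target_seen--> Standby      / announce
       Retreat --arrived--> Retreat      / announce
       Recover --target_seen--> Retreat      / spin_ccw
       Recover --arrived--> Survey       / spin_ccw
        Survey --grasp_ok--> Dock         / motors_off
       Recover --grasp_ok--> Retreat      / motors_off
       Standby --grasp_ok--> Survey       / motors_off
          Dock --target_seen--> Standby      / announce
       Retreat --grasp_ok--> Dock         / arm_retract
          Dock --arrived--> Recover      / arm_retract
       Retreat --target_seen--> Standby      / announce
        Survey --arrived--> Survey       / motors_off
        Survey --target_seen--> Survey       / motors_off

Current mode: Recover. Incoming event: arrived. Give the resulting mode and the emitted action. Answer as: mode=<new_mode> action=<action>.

current mode = Recover; filter table to that mode:
  (Recover, target_seen) → (Retreat, spin_ccw)
  (Recover, arrived) → (Survey, spin_ccw)  ← event matches
  (Recover, grasp_ok) → (Retreat, motors_off)
event = arrived selects (Survey, spin_ccw)

mode=Survey action=spin_ccw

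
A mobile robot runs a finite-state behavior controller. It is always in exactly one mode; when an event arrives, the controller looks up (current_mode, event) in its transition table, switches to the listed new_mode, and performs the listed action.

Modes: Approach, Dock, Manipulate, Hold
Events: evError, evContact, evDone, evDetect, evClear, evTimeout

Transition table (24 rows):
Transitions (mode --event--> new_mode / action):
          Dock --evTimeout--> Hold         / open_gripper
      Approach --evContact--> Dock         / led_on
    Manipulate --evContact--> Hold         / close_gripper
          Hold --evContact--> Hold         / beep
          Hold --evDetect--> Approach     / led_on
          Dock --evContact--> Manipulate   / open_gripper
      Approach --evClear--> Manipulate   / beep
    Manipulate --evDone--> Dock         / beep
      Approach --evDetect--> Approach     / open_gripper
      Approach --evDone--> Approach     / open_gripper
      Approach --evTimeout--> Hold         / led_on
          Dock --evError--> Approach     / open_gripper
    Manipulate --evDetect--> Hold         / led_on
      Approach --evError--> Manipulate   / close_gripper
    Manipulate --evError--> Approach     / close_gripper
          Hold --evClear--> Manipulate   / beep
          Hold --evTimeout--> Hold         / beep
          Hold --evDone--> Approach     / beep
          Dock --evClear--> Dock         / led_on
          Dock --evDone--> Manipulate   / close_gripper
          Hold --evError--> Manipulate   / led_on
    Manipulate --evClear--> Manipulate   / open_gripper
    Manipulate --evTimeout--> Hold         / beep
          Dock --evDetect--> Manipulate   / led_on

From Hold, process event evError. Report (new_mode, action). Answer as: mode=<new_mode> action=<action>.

mode=Manipulate action=led_on

current mode = Hold; filter table to that mode:
  (Hold, evContact) → (Hold, beep)
  (Hold, evDetect) → (Approach, led_on)
  (Hold, evClear) → (Manipulate, beep)
  (Hold, evTimeout) → (Hold, beep)
  (Hold, evDone) → (Approach, beep)
  (Hold, evError) → (Manipulate, led_on)  ← event matches
event = evError selects (Manipulate, led_on)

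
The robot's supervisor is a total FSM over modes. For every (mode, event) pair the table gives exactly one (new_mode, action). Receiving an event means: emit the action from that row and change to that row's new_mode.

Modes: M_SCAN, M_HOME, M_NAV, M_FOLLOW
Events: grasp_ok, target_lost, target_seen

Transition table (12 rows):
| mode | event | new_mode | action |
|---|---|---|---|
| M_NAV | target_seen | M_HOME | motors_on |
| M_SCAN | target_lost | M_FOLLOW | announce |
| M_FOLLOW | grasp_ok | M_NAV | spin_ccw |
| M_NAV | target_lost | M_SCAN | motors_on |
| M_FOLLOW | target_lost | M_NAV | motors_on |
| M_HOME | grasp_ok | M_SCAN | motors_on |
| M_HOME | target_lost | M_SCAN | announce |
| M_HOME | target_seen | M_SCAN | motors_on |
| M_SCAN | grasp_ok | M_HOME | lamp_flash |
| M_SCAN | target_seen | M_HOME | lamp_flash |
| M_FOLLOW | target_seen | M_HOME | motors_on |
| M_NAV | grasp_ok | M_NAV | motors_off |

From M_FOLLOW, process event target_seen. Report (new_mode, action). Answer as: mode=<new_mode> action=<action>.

mode=M_HOME action=motors_on

current mode = M_FOLLOW; filter table to that mode:
  (M_FOLLOW, grasp_ok) → (M_NAV, spin_ccw)
  (M_FOLLOW, target_lost) → (M_NAV, motors_on)
  (M_FOLLOW, target_seen) → (M_HOME, motors_on)  ← event matches
event = target_seen selects (M_HOME, motors_on)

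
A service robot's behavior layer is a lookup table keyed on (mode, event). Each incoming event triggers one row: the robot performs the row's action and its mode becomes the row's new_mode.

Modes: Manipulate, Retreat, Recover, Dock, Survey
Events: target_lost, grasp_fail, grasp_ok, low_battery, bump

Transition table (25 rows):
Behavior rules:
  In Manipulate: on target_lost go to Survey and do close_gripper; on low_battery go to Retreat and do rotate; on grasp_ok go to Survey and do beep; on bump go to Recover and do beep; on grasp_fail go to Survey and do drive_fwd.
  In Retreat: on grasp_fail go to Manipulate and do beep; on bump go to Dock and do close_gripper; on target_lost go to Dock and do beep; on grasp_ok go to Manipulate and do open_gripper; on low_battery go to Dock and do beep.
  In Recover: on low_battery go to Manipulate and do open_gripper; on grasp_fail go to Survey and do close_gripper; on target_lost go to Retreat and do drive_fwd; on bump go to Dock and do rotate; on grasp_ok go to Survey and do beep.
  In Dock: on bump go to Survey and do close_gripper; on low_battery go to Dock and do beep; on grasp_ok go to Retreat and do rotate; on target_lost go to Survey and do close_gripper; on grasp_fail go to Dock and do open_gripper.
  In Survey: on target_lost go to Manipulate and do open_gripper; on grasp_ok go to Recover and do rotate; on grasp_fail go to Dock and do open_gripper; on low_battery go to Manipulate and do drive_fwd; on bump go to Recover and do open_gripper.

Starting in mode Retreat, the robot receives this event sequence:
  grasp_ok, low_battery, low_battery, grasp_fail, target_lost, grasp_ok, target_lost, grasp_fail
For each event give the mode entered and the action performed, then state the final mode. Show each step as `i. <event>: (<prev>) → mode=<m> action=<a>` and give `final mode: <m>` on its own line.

final mode: Manipulate

1. grasp_ok: (Retreat) → mode=Manipulate action=open_gripper
2. low_battery: (Manipulate) → mode=Retreat action=rotate
3. low_battery: (Retreat) → mode=Dock action=beep
4. grasp_fail: (Dock) → mode=Dock action=open_gripper
5. target_lost: (Dock) → mode=Survey action=close_gripper
6. grasp_ok: (Survey) → mode=Recover action=rotate
7. target_lost: (Recover) → mode=Retreat action=drive_fwd
8. grasp_fail: (Retreat) → mode=Manipulate action=beep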